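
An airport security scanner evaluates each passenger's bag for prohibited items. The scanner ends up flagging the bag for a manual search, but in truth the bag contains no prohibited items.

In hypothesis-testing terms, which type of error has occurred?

The null hypothesis here is that the bag contains no prohibited items.
'Flagging the bag for a manual search' corresponds to rejecting H₀.
H₀ was rejected but H₀ is true — a Type I error (false positive).

Type I error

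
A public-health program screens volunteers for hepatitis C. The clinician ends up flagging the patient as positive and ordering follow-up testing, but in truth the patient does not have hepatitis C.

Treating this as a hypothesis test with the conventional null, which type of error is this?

Type I error

The null hypothesis here is that the patient does not have hepatitis C.
'Flagging the patient as positive and ordering follow-up testing' corresponds to rejecting H₀.
H₀ was rejected but H₀ is true — a Type I error (false positive).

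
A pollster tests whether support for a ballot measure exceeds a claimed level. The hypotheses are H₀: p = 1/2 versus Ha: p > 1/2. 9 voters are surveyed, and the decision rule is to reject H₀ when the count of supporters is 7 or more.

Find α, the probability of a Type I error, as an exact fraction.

The Type I error probability is α = P(Y ≥ 7) computed under H₀, where Y ~ Binomial(9, 1/2).
P(Y ≥ 7) = [C(9,7) + C(9,8) + C(9,9)] / 2^9 = (36 + 9 + 1) / 512 = 46/512 = 23/256.

23/256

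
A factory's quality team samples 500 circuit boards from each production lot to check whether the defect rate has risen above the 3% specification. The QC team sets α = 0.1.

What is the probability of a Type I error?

The significance level α is, by definition, the probability of a Type I error — P(reject H₀ | H₀ true).

0.1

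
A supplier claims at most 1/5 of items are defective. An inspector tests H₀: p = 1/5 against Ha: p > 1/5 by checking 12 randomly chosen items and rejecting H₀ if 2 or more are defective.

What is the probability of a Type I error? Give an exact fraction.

α = P(reject H₀ | H₀ true) = P(X ≥ 2 | p = 1/5), X ~ Binomial(12, 1/5).
Computing the lower-tail complement: 1 − 67108864/244140625 = 177031761/244140625.

177031761/244140625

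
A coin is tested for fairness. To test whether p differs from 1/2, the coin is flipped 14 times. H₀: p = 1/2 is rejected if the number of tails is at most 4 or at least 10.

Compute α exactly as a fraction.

1471/8192

α = P(K ≤ 4 or K ≥ 10 | p = 1/2), K ~ Binomial(14, 1/2).
Each tail has probability (1 + 14 + 91 + 364 + 1001)/16384; doubling gives α = 2942/16384 = 1471/8192.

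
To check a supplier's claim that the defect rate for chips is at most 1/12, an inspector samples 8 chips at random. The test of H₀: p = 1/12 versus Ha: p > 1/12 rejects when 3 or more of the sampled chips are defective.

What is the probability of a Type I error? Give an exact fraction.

3373913/143327232

Under H₀, Y ~ Binomial(8, 1/12); the Type I error rate is P(Y ≥ 3).
α = 1 − P(Y ≤ 2) = 1 − 139953319/143327232 = 3373913/143327232.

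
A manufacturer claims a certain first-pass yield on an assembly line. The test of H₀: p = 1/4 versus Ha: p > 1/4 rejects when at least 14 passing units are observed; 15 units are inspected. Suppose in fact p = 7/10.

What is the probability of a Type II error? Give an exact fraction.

β = P(fail to reject H₀ | Ha true) = P(X ≤ 13 | p = 7/10), X ~ Binomial(15, 7/10).
Adding the binomial probabilities P(X=0)+…+P(X=13) at p = 7/10 gives 241183100052963/250000000000000.

241183100052963/250000000000000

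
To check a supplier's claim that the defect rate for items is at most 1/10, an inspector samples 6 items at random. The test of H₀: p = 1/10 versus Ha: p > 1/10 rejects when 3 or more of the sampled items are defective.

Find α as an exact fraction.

α = P(reject H₀ | H₀ true) = P(S ≥ 3 | p = 1/10), S ~ Binomial(6, 1/10).
α = 1 − P(S ≤ 2) = 1 − 19683/20000 = 317/20000.

317/20000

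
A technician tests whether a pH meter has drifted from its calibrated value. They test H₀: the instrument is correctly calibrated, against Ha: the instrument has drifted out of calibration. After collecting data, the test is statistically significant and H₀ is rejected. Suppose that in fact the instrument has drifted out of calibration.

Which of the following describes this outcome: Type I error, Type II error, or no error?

No error (correct decision).

The test rejected a false H₀ — the decision matches the true state.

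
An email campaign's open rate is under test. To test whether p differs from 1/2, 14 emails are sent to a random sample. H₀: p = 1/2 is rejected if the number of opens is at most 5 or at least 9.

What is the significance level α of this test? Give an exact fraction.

3473/8192

Under H₀, K ~ Binomial(14, 1/2); α is the probability of landing in either tail, P(K ≤ 5) + P(K ≥ 9).
The two tails are symmetric, so α = 2·(1 + 14 + 91 + 364 + 1001 + 2002)/2^14 = 6946/16384 = 3473/8192.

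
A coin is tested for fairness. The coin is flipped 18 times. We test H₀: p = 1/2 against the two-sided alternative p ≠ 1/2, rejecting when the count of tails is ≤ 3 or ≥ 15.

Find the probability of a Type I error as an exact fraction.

α = P(Y ≤ 3 or Y ≥ 15 | p = 1/2), Y ~ Binomial(18, 1/2).
By symmetry, α = 2·P(Y ≤ 3) = 2·(1 + 18 + 153 + 816)/262144 = 1976/262144 = 247/32768.

247/32768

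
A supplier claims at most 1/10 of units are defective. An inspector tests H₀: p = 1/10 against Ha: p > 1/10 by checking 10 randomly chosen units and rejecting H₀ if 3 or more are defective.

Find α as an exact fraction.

87738533/1250000000

The significance level is the probability, assuming p = 1/10, of seeing 3 or more defectives in 10 draws.
Via the complement, α = 1 − Σ_{j=0}^{2} C(10,j)(1/10)^j(9/10)^{10-j} = 87738533/1250000000.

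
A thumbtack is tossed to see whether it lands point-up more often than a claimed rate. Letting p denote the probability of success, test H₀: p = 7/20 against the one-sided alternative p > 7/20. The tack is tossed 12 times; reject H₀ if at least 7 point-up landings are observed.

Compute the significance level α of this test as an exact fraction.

The Type I error probability is α = P(X ≥ 7) computed under H₀, where X ~ Binomial(12, 7/20).
P(X ≥ 7) = Σ_{j=7}^{12} C(12,j)·(7/20)^j·(13/20)^{12-j} = 173326469368969/2048000000000000.

173326469368969/2048000000000000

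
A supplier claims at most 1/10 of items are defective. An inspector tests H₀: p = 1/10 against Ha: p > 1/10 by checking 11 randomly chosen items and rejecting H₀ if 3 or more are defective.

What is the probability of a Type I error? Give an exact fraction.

1791237017/20000000000

α = P(reject H₀ | H₀ true) = P(S ≥ 3 | p = 1/10), S ~ Binomial(11, 1/10).
α = 1 − P(S ≤ 2) = 1 − 18208762983/20000000000 = 1791237017/20000000000.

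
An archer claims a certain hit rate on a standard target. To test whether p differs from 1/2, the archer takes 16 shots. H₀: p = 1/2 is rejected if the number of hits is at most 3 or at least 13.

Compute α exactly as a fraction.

Under H₀, S ~ Binomial(16, 1/2); α is the probability of landing in either tail, P(S ≤ 3) + P(S ≥ 13).
The two tails are symmetric, so α = 2·(1 + 16 + 120 + 560)/2^16 = 1394/65536 = 697/32768.

697/32768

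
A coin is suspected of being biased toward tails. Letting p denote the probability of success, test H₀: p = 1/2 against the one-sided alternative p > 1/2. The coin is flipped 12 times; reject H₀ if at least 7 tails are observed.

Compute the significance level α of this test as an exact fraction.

793/2048

The Type I error probability is α = P(Y ≥ 7) computed under H₀, where Y ~ Binomial(12, 1/2).
That's C(12,7) + C(12,8) + C(12,9) + C(12,10) + C(12,11) + C(12,12) over 2^12, i.e. (792 + 495 + 220 + 66 + 12 + 1)/4096 = 1586/4096 = 793/2048.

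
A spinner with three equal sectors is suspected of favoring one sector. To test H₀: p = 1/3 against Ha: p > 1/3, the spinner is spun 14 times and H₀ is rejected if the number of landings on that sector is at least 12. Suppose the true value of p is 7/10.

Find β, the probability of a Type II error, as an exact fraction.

Under the alternative p = 7/10, S ~ Binomial(14, 7/10); β is the probability the test does not reject, P(S < 12).
Summing C(14,j)·(7/10)^j·(3/10)^{14-j} for j = 0..11 gives 41958212136219/50000000000000.

41958212136219/50000000000000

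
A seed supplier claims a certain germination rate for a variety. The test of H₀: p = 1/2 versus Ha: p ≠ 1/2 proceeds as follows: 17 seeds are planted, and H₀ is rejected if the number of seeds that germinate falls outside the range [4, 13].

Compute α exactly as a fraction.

α = P(X ≤ 3 or X ≥ 14 | p = 1/2), X ~ Binomial(17, 1/2).
The two tails are symmetric, so α = 2·(1 + 17 + 136 + 680)/2^17 = 1668/131072 = 417/32768.

417/32768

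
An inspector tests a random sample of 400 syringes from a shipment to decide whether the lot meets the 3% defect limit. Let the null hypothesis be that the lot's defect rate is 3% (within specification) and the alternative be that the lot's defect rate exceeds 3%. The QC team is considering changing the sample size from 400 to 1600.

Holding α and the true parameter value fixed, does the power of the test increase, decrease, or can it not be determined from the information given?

A larger sample reduces the standard error, pulling the sampling distribution under Ha further from the non-rejection region.
Since power = 1 − β and β decreases, power increases.

It increases.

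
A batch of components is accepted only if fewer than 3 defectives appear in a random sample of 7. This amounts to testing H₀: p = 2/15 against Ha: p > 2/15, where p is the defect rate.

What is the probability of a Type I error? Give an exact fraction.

Under H₀, X ~ Binomial(7, 2/15); the Type I error rate is P(X ≥ 3).
α = 1 − P(X ≤ 2) = 1 − 10767497/11390625 = 623128/11390625.

623128/11390625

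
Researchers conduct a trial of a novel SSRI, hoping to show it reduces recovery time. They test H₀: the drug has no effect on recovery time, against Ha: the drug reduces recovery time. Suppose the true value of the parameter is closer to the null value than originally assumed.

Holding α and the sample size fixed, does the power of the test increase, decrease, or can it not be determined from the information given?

A smaller true effect puts the Ha sampling distribution closer to H₀, so more of it falls in the non-rejection region.
Since power = 1 − β and β increases, power decreases.

It decreases.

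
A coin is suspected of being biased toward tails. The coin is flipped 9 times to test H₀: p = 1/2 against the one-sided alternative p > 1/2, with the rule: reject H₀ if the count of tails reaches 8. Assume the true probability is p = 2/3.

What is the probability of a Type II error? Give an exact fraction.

Under the alternative p = 2/3, Y ~ Binomial(9, 2/3); β is the probability the test does not reject, P(Y < 8).
Summing C(9,j)·(2/3)^j·(1/3)^{9-j} for j = 0..7 gives 16867/19683.

16867/19683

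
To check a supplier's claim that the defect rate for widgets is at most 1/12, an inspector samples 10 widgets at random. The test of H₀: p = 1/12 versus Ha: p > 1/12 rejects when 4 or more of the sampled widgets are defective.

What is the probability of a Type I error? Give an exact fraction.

34654379/5159780352

The significance level is the probability, assuming p = 1/12, of seeing 4 or more defectives in 10 draws.
α = 1 − P(S ≤ 3) = 1 − 5125125973/5159780352 = 34654379/5159780352.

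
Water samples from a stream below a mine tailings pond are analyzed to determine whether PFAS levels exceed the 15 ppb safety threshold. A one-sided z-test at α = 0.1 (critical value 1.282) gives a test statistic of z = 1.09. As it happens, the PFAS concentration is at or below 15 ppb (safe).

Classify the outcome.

The conventional null hypothesis is that the PFAS concentration is at or below 15 ppb (safe).
Since z = 1.09 ≤ z* = 1.282, H₀ is not rejected.
H₀ is true (actually the PFAS concentration is at or below 15 ppb (safe)).
The decision matches the true state — no error.

Neither — the decision is correct.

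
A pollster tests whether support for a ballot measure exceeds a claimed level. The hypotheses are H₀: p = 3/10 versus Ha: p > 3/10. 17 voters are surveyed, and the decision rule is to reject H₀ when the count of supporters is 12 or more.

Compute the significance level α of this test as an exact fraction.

32798897961633/50000000000000000

α = P(reject H₀ | H₀ true) = P(X ≥ 12 | p = 3/10), with X ~ Binomial(17, 3/10).
P(X ≥ 12) = Σ_{j=12}^{17} C(17,j)·(3/10)^j·(7/10)^{17-j} = 32798897961633/50000000000000000.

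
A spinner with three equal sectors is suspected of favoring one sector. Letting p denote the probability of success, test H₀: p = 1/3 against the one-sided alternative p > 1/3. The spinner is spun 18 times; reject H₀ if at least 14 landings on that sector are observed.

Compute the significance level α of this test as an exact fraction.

56137/387420489

The Type I error probability is α = P(S ≥ 14) computed under H₀, where S ~ Binomial(18, 1/3).
P(S ≥ 14) = Σ_{j=14}^{18} C(18,j)·(1/3)^j·(2/3)^{18-j} = 56137/387420489.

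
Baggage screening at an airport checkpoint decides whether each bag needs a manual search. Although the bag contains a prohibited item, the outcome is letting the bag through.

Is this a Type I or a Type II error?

The null hypothesis here is that the bag contains no prohibited items.
'Letting the bag through' corresponds to failing to reject H₀.
H₀ was not rejected but H₀ is false — a Type II error (false negative).

Type II error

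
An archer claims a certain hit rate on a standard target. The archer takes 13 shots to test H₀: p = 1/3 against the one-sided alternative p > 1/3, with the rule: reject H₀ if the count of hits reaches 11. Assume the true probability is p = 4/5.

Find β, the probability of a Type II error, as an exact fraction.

608334741/1220703125

β = P(fail to reject H₀ | Ha true) = P(Y ≤ 10 | p = 4/5), Y ~ Binomial(13, 4/5).
Adding the binomial probabilities P(Y=0)+…+P(Y=10) at p = 4/5 gives 608334741/1220703125.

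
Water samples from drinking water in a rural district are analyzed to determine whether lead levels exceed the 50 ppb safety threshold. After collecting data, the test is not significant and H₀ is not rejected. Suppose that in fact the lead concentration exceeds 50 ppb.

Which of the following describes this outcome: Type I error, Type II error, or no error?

The conventional null hypothesis here is that the lead concentration is at or below 50 ppb (safe).
H₀ was not rejected, but H₀ is actually false.
Failing to reject a false null hypothesis is a Type II error (false negative).

Type II error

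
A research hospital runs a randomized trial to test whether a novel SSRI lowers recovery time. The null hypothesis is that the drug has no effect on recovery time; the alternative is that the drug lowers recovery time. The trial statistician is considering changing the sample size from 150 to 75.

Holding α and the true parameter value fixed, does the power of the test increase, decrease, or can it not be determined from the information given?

With less data the test statistic is noisier; under Ha, more outcomes land inside the acceptance region.
Since power = 1 − β and β increases, power decreases.

It decreases.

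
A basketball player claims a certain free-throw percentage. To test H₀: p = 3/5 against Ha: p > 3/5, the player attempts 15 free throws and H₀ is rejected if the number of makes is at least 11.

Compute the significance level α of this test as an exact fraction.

6630789357/30517578125

The Type I error probability is α = P(S ≥ 11) computed under H₀, where S ~ Binomial(15, 3/5).
Summing C(15,j)(3/5)^j(2/5)^{15−j} for j = 11,…,15 gives 6630789357/30517578125.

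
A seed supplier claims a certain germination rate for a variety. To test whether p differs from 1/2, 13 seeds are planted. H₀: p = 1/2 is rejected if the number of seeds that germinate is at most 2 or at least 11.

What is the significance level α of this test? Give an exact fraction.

The significance level is the null-hypothesis probability of the rejection region {≤2} ∪ {≥11}.
The two tails are symmetric, so α = 2·(1 + 13 + 78)/2^13 = 184/8192 = 23/1024.

23/1024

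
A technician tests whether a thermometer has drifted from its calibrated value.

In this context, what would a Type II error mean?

With the conventional null hypothesis that the instrument is correctly calibrated:
A Type II error is failing to reject H₀ when H₀ is false.
Here that means leaving the instrument in service when actually the instrument has drifted out of calibration.

A Type II error would mean concluding that the instrument is correctly calibrated (or at least failing to establish that the instrument has drifted out of calibration) when in fact the instrument has drifted out of calibration.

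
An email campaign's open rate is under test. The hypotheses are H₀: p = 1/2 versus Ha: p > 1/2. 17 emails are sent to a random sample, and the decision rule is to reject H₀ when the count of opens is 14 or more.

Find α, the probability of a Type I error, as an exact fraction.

417/65536

The Type I error probability is α = P(X ≥ 14) computed under H₀, where X ~ Binomial(17, 1/2).
That's C(17,14) + C(17,15) + C(17,16) + C(17,17) over 2^17, i.e. (680 + 136 + 17 + 1)/131072 = 834/131072 = 417/65536.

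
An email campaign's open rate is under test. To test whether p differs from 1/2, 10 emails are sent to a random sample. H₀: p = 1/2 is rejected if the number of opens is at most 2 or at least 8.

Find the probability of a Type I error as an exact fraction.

7/64

The significance level is the null-hypothesis probability of the rejection region {≤2} ∪ {≥8}.
The two tails are symmetric, so α = 2·(1 + 10 + 45)/2^10 = 112/1024 = 7/64.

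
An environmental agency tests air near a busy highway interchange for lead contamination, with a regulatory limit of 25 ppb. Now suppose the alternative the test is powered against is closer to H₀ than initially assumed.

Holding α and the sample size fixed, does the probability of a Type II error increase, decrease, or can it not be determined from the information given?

When the true parameter is near the null value, the test has a harder time distinguishing Ha from H₀.

It increases.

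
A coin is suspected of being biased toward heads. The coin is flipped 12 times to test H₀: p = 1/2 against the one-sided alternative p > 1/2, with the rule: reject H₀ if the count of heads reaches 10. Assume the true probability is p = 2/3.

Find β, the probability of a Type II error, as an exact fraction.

435185/531441

Under the alternative p = 2/3, Y ~ Binomial(12, 2/3); β is the probability the test does not reject, P(Y < 10).
Equivalently, β = 1 − P(Y ≥ 10) = 435185/531441.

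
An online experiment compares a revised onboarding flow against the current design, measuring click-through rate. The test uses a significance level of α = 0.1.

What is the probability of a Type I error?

0.1

The significance level α is, by definition, the probability of a Type I error — P(reject H₀ | H₀ true).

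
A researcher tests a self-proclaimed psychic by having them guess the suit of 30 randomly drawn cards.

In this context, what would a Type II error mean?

With the conventional null hypothesis that the subject is guessing at random (p = 1/4):
A Type II error is failing to reject H₀ when H₀ is false.
Here that means concluding there is no evidence of ability when actually the subject performs better than chance.

A Type II error would mean concluding that the subject is guessing at random (p = 1/4) (or at least failing to establish that the subject performs better than chance) when in fact the subject performs better than chance.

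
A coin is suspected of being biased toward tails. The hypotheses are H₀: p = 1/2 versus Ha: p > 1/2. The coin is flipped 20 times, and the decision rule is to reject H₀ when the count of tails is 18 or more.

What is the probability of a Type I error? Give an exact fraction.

Under H₀, X ~ Binomial(20, 1/2), and α = P(X ≥ 18).
Summing the upper tail: (190 + 20 + 1) / 2^20 = 211/1048576.

211/1048576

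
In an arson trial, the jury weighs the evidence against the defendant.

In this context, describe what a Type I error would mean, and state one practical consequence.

A Type I error would mean concluding that the defendant is guilty when in fact the defendant is innocent. Consequence: an innocent person is convicted and punished.

With the conventional null hypothesis that the defendant is innocent:
A Type I error is rejecting H₀ when H₀ is true.
Here that means convicting the defendant when actually the defendant is innocent.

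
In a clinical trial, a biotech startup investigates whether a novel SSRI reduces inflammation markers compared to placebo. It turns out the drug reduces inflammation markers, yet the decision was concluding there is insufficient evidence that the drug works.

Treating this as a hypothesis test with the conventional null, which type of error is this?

The null hypothesis here is that the drug has no effect on inflammation markers.
'Concluding there is insufficient evidence that the drug works' corresponds to failing to reject H₀.
H₀ was not rejected but H₀ is false — a Type II error (false negative).

Type II error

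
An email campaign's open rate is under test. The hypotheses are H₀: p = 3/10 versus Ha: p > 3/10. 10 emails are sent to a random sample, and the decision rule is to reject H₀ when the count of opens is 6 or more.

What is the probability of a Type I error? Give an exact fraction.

The Type I error probability is α = P(S ≥ 6) computed under H₀, where S ~ Binomial(10, 3/10).
Summing C(10,j)(3/10)^j(7/10)^{10−j} for j = 6,…,10 gives 236744937/5000000000.

236744937/5000000000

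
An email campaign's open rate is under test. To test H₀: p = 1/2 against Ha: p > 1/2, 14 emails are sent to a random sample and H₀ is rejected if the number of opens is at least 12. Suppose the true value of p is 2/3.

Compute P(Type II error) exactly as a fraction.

β = P(fail to reject H₀ | Ha true) = P(X ≤ 11 | p = 2/3), X ~ Binomial(14, 2/3).
Adding the binomial probabilities P(X=0)+…+P(X=11) at p = 2/3 gives 1426387/1594323.

1426387/1594323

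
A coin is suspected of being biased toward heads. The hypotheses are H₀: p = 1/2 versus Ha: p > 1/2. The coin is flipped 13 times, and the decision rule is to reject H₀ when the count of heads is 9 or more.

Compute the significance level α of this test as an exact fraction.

Under H₀, K ~ Binomial(13, 1/2), and α = P(K ≥ 9).
That's C(13,9) + C(13,10) + C(13,11) + C(13,12) + C(13,13) over 2^13, i.e. (715 + 286 + 78 + 13 + 1)/8192 = 1093/8192.

1093/8192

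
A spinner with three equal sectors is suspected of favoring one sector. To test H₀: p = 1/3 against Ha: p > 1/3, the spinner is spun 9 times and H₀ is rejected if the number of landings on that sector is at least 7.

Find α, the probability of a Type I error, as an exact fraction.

163/19683

α = P(reject H₀ | H₀ true) = P(X ≥ 7 | p = 1/3), with X ~ Binomial(9, 1/3).
Adding the binomial terms for j = 7 through 9 with p = 1/3 yields 163/19683.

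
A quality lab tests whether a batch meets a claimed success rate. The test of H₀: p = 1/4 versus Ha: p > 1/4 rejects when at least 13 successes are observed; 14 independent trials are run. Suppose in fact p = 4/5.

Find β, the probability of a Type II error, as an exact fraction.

4895556073/6103515625

β = P(fail to reject H₀ | Ha true) = P(S ≤ 12 | p = 4/5), S ~ Binomial(14, 4/5).
Equivalently, β = 1 − P(S ≥ 13) = 4895556073/6103515625.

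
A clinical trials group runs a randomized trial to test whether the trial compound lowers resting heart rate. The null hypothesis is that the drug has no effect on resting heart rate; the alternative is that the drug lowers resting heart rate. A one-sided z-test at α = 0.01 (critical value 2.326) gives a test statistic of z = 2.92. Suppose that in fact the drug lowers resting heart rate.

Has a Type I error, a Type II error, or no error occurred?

No error — this is a correct decision.

Since z = 2.92 > z* = 2.326, H₀ is rejected.
H₀ is false (actually the drug lowers resting heart rate).
The decision matches the true state — no error.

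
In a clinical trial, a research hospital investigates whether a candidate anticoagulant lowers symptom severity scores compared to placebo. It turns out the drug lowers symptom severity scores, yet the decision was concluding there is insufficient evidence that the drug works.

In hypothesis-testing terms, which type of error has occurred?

Type II error

The null hypothesis here is that the drug has no effect on symptom severity scores.
'Concluding there is insufficient evidence that the drug works' corresponds to failing to reject H₀.
H₀ was not rejected but H₀ is false — a Type II error (false negative).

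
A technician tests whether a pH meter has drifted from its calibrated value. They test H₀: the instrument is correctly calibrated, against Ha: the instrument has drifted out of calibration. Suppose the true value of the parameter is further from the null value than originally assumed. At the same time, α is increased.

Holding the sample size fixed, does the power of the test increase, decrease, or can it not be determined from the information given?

It increases.

A larger true effect moves the Ha sampling distribution further from the H₀ critical value, making rejection more likely when Ha is true. With a larger α the critical value moves toward the center, so more of the Ha sampling distribution lies in the rejection region. Both changes push β in the same direction.
Since power = 1 − β and β decreases, power increases.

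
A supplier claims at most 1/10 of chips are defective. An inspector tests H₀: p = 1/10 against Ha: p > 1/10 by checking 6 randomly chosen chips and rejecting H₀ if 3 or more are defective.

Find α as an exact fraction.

317/20000

Under H₀, X ~ Binomial(6, 1/10); the Type I error rate is P(X ≥ 3).
α = 1 − P(X ≤ 2) = 1 − 19683/20000 = 317/20000.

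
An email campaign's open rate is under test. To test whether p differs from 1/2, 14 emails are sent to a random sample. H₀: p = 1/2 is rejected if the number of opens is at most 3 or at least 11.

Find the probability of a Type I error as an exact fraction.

235/4096

Under H₀, S ~ Binomial(14, 1/2); α is the probability of landing in either tail, P(S ≤ 3) + P(S ≥ 11).
By symmetry, α = 2·P(S ≤ 3) = 2·(1 + 14 + 91 + 364)/16384 = 940/16384 = 235/4096.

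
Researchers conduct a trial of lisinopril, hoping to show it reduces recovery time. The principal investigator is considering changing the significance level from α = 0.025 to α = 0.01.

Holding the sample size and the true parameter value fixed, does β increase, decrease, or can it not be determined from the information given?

Lowering α raises the bar for rejection; under Ha, the test now fails to reject on outcomes it previously would have rejected.

It increases.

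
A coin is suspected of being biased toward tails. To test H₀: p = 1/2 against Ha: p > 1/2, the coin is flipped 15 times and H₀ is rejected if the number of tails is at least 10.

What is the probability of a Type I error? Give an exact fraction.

Under H₀, S ~ Binomial(15, 1/2), and α = P(S ≥ 10).
P(S ≥ 10) = [C(15,10) + C(15,11) + C(15,12) + C(15,13) + C(15,14) + C(15,15)] / 2^15 = (3003 + 1365 + 455 + 105 + 15 + 1) / 32768 = 4944/32768 = 309/2048.

309/2048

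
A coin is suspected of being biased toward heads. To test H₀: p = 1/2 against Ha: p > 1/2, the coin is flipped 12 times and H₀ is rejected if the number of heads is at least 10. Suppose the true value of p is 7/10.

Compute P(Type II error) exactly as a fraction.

149436930429/200000000000

A Type II error is failing to reject when Ha holds: with p = 7/10, β = P(K ≤ 9).
Adding the binomial probabilities P(K=0)+…+P(K=9) at p = 7/10 gives 149436930429/200000000000.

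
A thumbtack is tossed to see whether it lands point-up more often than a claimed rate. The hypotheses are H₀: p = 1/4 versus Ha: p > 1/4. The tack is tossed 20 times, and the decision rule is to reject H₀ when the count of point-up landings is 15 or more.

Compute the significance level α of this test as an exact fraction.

α = P(reject H₀ | H₀ true) = P(Y ≥ 15 | p = 1/4), with Y ~ Binomial(20, 1/4).
Adding the binomial terms for j = 15 through 20 with p = 1/4 yields 1048117/274877906944.

1048117/274877906944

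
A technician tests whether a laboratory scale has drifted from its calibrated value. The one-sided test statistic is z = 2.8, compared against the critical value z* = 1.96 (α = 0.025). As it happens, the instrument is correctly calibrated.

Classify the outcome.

Type I error

The conventional null hypothesis is that the instrument is correctly calibrated.
Since z = 2.8 > z* = 1.96, H₀ is rejected.
H₀ is true (actually the instrument is correctly calibrated).
Rejecting a true H₀ is a Type I error.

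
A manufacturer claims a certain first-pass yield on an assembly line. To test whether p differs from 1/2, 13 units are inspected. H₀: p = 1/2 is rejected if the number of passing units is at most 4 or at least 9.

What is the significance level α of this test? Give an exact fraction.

1093/4096

α = P(K ≤ 4 or K ≥ 9 | p = 1/2), K ~ Binomial(13, 1/2).
By symmetry, α = 2·P(K ≤ 4) = 2·(1 + 13 + 78 + 286 + 715)/8192 = 2186/8192 = 1093/4096.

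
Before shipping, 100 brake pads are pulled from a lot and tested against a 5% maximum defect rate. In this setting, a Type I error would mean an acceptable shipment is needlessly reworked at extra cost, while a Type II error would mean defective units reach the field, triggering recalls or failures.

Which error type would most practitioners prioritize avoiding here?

Type II error

The Type II consequence (defective units reach the field, triggering recalls or failures) is more severe than the Type I consequence (an acceptable shipment is needlessly reworked at extra cost).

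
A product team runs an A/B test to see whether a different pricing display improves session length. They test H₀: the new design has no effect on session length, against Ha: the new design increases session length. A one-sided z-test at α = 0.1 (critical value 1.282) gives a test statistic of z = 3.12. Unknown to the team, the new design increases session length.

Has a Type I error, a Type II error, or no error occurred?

Since z = 3.12 > z* = 1.282, H₀ is rejected.
H₀ is false (actually the new design increases session length).
The decision matches the true state — no error.

No error (correct decision).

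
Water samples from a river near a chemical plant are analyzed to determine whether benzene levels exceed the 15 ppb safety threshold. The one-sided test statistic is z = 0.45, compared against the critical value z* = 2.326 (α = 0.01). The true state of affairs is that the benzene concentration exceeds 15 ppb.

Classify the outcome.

The conventional null hypothesis is that the benzene concentration is at or below 15 ppb (safe).
Since z = 0.45 ≤ z* = 2.326, H₀ is not rejected.
H₀ is false (actually the benzene concentration exceeds 15 ppb).
Failing to reject a false H₀ is a Type II error.

Type II error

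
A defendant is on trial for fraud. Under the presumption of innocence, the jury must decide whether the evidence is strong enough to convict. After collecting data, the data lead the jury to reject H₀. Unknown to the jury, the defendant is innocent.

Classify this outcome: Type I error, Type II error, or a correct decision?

The conventional null hypothesis here is that the defendant is innocent.
H₀ was rejected, but H₀ is actually true.
Rejecting a true null hypothesis is a Type I error (false positive).

Type I error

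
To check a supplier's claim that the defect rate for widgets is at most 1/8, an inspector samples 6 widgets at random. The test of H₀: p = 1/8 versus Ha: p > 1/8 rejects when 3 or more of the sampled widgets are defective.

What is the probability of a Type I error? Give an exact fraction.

Under H₀, S ~ Binomial(6, 1/8); the Type I error rate is P(S ≥ 3).
α = 1 − P(S ≤ 2) = 1 − 127253/131072 = 3819/131072.

3819/131072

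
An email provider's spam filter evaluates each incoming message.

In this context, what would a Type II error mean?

With the conventional null hypothesis that the message is legitimate (not spam):
A Type II error is failing to reject H₀ when H₀ is false.
Here that means delivering the message to the inbox when actually the message is spam.

A Type II error would mean concluding that the message is legitimate (not spam) (or at least failing to establish that the message is spam) when in fact the message is spam.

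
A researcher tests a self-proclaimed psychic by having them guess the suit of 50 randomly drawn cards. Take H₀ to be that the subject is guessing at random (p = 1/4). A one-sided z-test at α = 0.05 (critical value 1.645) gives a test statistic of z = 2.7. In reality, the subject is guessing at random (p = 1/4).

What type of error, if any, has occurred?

Type I error

Since z = 2.7 > z* = 1.645, H₀ is rejected.
H₀ is true (actually the subject is guessing at random (p = 1/4)).
Rejecting a true H₀ is a Type I error.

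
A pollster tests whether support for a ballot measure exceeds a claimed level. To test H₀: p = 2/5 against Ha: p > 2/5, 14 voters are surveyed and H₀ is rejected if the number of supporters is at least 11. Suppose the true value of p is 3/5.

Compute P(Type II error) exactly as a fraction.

β = P(fail to reject H₀ | Ha true) = P(X ≤ 10 | p = 3/5), X ~ Binomial(14, 3/5).
Adding the binomial probabilities P(X=0)+…+P(X=10) at p = 3/5 gives 5344795024/6103515625.

5344795024/6103515625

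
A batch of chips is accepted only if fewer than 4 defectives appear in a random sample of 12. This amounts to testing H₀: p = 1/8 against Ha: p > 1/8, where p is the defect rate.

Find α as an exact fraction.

The significance level is the probability, assuming p = 1/8, of seeing 4 or more defectives in 12 draws.
Computing the lower-tail complement: 1 − 65090368091/68719476736 = 3629108645/68719476736.

3629108645/68719476736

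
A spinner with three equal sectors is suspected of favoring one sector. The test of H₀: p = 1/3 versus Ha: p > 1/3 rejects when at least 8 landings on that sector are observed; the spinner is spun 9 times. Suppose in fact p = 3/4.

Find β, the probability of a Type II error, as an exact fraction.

45853/65536

Under the alternative p = 3/4, Y ~ Binomial(9, 3/4); β is the probability the test does not reject, P(Y < 8).
Equivalently, β = 1 − P(Y ≥ 8) = 45853/65536.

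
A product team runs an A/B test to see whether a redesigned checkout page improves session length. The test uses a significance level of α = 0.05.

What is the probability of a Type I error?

The significance level α is, by definition, the probability of a Type I error — P(reject H₀ | H₀ true).

0.05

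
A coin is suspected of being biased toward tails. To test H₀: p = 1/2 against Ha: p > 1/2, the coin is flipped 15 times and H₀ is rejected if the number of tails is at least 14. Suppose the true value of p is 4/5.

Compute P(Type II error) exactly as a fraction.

25417304461/30517578125

A Type II error is failing to reject when Ha holds: with p = 4/5, β = P(Y ≤ 13).
Summing C(15,j)·(4/5)^j·(1/5)^{15-j} for j = 0..13 gives 25417304461/30517578125.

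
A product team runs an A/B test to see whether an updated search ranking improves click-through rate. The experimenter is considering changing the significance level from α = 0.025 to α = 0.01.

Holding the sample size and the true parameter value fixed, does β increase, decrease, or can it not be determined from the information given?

It increases.

A smaller α moves the rejection region further into the tail. With the alternative true, more outcomes now fall outside the rejection region, so failing to reject becomes more likely.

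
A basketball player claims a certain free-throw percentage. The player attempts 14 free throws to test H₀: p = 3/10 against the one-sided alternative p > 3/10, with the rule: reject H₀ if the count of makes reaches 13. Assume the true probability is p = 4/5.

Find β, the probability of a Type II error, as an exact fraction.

4895556073/6103515625

β = P(fail to reject H₀ | Ha true) = P(S ≤ 12 | p = 4/5), S ~ Binomial(14, 4/5).
Adding the binomial probabilities P(S=0)+…+P(S=12) at p = 4/5 gives 4895556073/6103515625.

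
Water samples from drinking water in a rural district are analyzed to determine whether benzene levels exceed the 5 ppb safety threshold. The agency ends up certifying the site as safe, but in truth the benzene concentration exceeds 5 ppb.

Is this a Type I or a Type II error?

Type II error

The null hypothesis here is that the benzene concentration is at or below 5 ppb (safe).
'Certifying the site as safe' corresponds to failing to reject H₀.
H₀ was not rejected but H₀ is false — a Type II error (false negative).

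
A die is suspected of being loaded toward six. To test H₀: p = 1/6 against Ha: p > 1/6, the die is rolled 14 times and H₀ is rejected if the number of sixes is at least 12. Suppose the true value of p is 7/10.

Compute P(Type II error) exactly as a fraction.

41958212136219/50000000000000

A Type II error is failing to reject when Ha holds: with p = 7/10, β = P(S ≤ 11).
Equivalently, β = 1 − P(S ≥ 12) = 41958212136219/50000000000000.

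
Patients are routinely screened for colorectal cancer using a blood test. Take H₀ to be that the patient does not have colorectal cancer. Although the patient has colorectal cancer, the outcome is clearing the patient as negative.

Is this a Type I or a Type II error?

Type II error

'Clearing the patient as negative' corresponds to failing to reject H₀.
H₀ was not rejected but H₀ is false — a Type II error (false negative).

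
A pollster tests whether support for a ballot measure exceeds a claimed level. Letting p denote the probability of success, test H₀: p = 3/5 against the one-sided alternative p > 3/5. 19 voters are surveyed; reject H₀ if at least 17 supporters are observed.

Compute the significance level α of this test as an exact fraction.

α = P(reject H₀ | H₀ true) = P(X ≥ 17 | p = 3/5), with X ~ Binomial(19, 3/5).
Summing C(19,j)(3/5)^j(2/5)^{19−j} for j = 17,…,19 gives 104216111541/19073486328125.

104216111541/19073486328125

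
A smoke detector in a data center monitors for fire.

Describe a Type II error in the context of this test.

With the conventional null hypothesis that there is no fire:
A Type II error is failing to reject H₀ when H₀ is false.
Here that means remaining silent when actually there is a fire.

A Type II error would mean concluding that there is no fire (or at least failing to establish that there is a fire) when in fact there is a fire.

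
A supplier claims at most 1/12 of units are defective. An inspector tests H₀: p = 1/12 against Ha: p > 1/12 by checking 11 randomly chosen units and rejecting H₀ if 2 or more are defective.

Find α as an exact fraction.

Under H₀, S ~ Binomial(11, 1/12); the Type I error rate is P(S ≥ 2).
Via the complement, α = 1 − Σ_{j=0}^{1} C(11,j)(1/12)^j(11/12)^{11-j} = 86192514733/371504185344.

86192514733/371504185344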